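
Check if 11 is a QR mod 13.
By Euler's criterion: 11^{6} ≡ 12 (mod 13). Since this equals -1 (≡ 12), 11 is not a QR.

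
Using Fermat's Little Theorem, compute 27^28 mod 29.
By Fermat's Little Theorem, 27^{28} ≡ 1 (mod 29) since 29 is prime and gcd(27, 29) = 1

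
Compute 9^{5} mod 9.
0

Using successive squaring:
Binary expansion of 5: 101
Powers of 9 mod 9 (each is the square of the previous):
  9^1 ≡ 0 (mod 9)
  9^2 ≡ 0² = 0 ≡ 0 (mod 9)
  9^4 ≡ 0² = 0 ≡ 0 (mod 9)
5 = 4 + 1, so 9^5 = 9^4 × 9^1 ≡ 0 × 0 (mod 9)
Multiplying step by step:
  0 × 0 = 0 ≡ 0 (mod 9)
Result: 9^5 ≡ 0 (mod 9)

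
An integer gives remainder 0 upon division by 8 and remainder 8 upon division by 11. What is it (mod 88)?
M = 8 × 11 = 88. M₁ = 11, y₁ ≡ 3 (mod 8). M₂ = 8, y₂ ≡ 7 (mod 11). k = 0×11×3 + 8×8×7 ≡ 8 (mod 88). The smallest positive such number is 8.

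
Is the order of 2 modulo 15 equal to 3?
No, the actual order is 4, not 3.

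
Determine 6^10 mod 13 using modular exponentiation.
10 = 8 + 2 (binary 1010). Repeated squaring mod 13: 6^1 ≡ 6; 6^2 ≡ 6² = 36 ≡ 10; 6^4 ≡ 10² = 100 ≡ 9; 6^8 ≡ 9² = 81 ≡ 3. Multiply: 6^10 = 6^8 × 6^2 ≡ 3 × 10 (mod 13): 3 × 10 = 30 ≡ 4. So 6^10 ≡ 4 (mod 13).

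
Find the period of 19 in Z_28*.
Powers of 19 mod 28: 19^1≡19, 19^2≡25, 19^3≡27, 19^4≡9, 19^5≡3, 19^6≡1. Order = 6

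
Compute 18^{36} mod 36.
0

Using successive squaring:
Binary expansion of 36: 100100
Powers of 18 mod 36 (each is the square of the previous):
  18^1 ≡ 18 (mod 36)
  18^2 ≡ 18² = 324 ≡ 0 (mod 36)
  18^4 ≡ 0² = 0 ≡ 0 (mod 36)
  18^8 ≡ 0² = 0 ≡ 0 (mod 36)
  18^16 ≡ 0² = 0 ≡ 0 (mod 36)
  18^32 ≡ 0² = 0 ≡ 0 (mod 36)
36 = 32 + 4, so 18^36 = 18^32 × 18^4 ≡ 0 × 0 (mod 36)
Multiplying step by step:
  0 × 0 = 0 ≡ 0 (mod 36)
Result: 18^36 ≡ 0 (mod 36)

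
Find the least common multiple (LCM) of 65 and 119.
7735

First find GCD(65, 119) using the Euclidean algorithm:
65 = 0 × 119 + 65
119 = 1 × 65 + 54
65 = 1 × 54 + 11
54 = 4 × 11 + 10
11 = 1 × 10 + 1
10 = 10 × 1 + 0
GCD(65, 119) = 1

LCM formula: LCM(a, b) = (a × b) / GCD(a, b)
LCM(65, 119) = (65 × 119) / 1
LCM(65, 119) = 7735 / 1
LCM(65, 119) = 7735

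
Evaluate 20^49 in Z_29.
Using Fermat: 20^{28} ≡ 1 (mod 29). 49 ≡ 21 (mod 28). So 20^{49} ≡ 20^{21} ≡ 1 (mod 29)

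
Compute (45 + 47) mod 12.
8

(45 + 47) = 92
92 mod 12 = 8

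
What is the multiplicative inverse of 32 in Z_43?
32^(-1) ≡ 39 (mod 43). Verification: 32 × 39 = 1248 ≡ 1 (mod 43)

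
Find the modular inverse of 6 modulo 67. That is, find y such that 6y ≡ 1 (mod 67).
56

Using Extended Euclidean Algorithm:
gcd(6, 67) = 1
Bezout coefficients: 6 × -11 + 67 × 1 = 1
So 6 × -11 ≡ 1 (mod 67)
The inverse is -11 mod 67 = 56
Verification: 6 × 56 = 336 = 5 × 67 + 1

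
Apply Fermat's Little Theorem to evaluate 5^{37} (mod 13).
5

By Fermat's Little Theorem, a^(p-1) ≡ 1 (mod p) for prime p and gcd(a, p) = 1
Here p = 13, so 5^12 ≡ 1 (mod 13)
We can reduce the exponent: 37 mod 12 = 1
So 5^37 ≡ 5^1 (mod 13)
Computing: 5^1 mod 13 = 5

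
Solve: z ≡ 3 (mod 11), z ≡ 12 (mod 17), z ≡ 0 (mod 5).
M = 11 × 17 × 5 = 935. M₁ = 85, y₁ ≡ 7 (mod 11). M₂ = 55, y₂ ≡ 13 (mod 17). M₃ = 187, y₃ ≡ 3 (mod 5). z = 3×85×7 + 12×55×13 + 0×187×3 ≡ 80 (mod 935)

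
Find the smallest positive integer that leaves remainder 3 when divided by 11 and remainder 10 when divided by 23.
M = 11 × 23 = 253. M₁ = 23, y₁ ≡ 1 (mod 11). M₂ = 11, y₂ ≡ 21 (mod 23). y = 3×23×1 + 10×11×21 ≡ 102 (mod 253). The smallest positive such number is 102.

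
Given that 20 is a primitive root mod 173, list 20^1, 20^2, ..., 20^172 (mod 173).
g^1, g^2, ..., g^{172} mod 173: {20, 54, 42, 148, 19, 34, 161, 106, 44, 15, 127, 118, 111, 144, 112, 164, 166, 33, 141, 52, 2, 40, 108, 84, 123, 38, 68, 149, 39, 88, 30, 81, 63, 49, 115, 51, 155, 159, 66, 109, 104, 4, 80, 43, 168, 73, 76, 136, 125, 78, 3, 60, 162, 126, 98, 57, 102, 137, 145, 132, 45, 35, 8, 160, 86, 163, 146, 152, 99, 77, 156, 6, 120, 151, 79, 23, 114, 31, 101, 117, 91, 90, 70, 16, 147, 172, 153, 119, 131, 25, 154, 139, 12, 67, 129, 158, 46, 55, 62, 29, 61, 9, 7, 140, 32, 121, 171, 133, 65, 89, 50, 135, 105, 24, 134, 85, 143, 92, 110, 124, 58, 122, 18, 14, 107, 64, 69, 169, 93, 130, 5, 100, 97, 37, 48, 95, 170, 113, 11, 47, 75, 116, 71, 36, 28, 41, 128, 138, 165, 13, 87, 10, 27, 21, 74, 96, 17, 167, 53, 22, 94, 150, 59, 142, 72, 56, 82, 83, 103, 157, 26, 1}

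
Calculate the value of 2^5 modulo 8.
5 = 4 + 1 (binary 101). Repeated squaring mod 8: 2^1 ≡ 2; 2^2 ≡ 2² = 4 ≡ 4; 2^4 ≡ 4² = 16 ≡ 0. Multiply: 2^5 = 2^4 × 2^1 ≡ 0 × 2 (mod 8): 0 × 2 = 0 ≡ 0. So 2^5 ≡ 0 (mod 8).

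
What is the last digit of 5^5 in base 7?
5 = 4 + 1 (binary 101). Repeated squaring mod 7: 5^1 ≡ 5; 5^2 ≡ 5² = 25 ≡ 4; 5^4 ≡ 4² = 16 ≡ 2. Multiply: 5^5 = 5^4 × 5^1 ≡ 2 × 5 (mod 7): 2 × 5 = 10 ≡ 3. So 5^5 ≡ 3 (mod 7).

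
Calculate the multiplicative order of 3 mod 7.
Powers of 3 mod 7: 3^1≡3, 3^2≡2, 3^3≡6, 3^4≡4, 3^5≡5, 3^6≡1. Order = 6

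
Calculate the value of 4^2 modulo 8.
2 = 2 (binary 10). Repeated squaring mod 8: 4^1 ≡ 4; 4^2 ≡ 4² = 16 ≡ 0. So 4^2 ≡ 0 (mod 8).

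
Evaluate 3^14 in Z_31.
Using repeated squaring. 14 = 8 + 4 + 2 (binary 1110). Repeated squaring mod 31: 3^1 ≡ 3; 3^2 ≡ 3² = 9 ≡ 9; 3^4 ≡ 9² = 81 ≡ 19; 3^8 ≡ 19² = 361 ≡ 20. Multiply: 3^14 = 3^8 × 3^4 × 3^2 ≡ 20 × 19 × 9 (mod 31): 20 × 19 = 380 ≡ 8; 8 × 9 = 72 ≡ 10. So 3^14 ≡ 10 (mod 31).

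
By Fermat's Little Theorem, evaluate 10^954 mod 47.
By Fermat: 10^{46} ≡ 1 (mod 47). 954 ≡ 34 (mod 46). So 10^{954} ≡ 10^{34} ≡ 25 (mod 47)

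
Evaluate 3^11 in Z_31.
Using repeated squaring. 11 = 8 + 2 + 1 (binary 1011). Repeated squaring mod 31: 3^1 ≡ 3; 3^2 ≡ 3² = 9 ≡ 9; 3^4 ≡ 9² = 81 ≡ 19; 3^8 ≡ 19² = 361 ≡ 20. Multiply: 3^11 = 3^8 × 3^2 × 3^1 ≡ 20 × 9 × 3 (mod 31): 20 × 9 = 180 ≡ 25; 25 × 3 = 75 ≡ 13. So 3^11 ≡ 13 (mod 31).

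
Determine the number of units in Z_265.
208

Prime factorization: 265 = 5 × 53
Using the formula φ(n) = n × Π(1 - 1/p) for each prime factor p:
φ(265) = 265 × (1 - 1/5) × (1 - 1/53)
φ(265) = 208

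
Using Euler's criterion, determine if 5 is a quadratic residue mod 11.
By Euler's criterion: 5^{5} ≡ 1 (mod 11). Since this equals 1, 5 is a QR.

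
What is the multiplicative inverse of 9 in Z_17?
2

Using Extended Euclidean Algorithm:
gcd(9, 17) = 1
Bezout coefficients: 9 × 2 + 17 × -1 = 1
So 9 × 2 ≡ 1 (mod 17)
The inverse is 2 mod 17 = 2
Verification: 9 × 2 = 18 = 1 × 17 + 1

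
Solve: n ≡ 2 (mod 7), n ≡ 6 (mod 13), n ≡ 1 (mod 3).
M = 7 × 13 × 3 = 273. M₁ = 39, y₁ ≡ 2 (mod 7). M₂ = 21, y₂ ≡ 5 (mod 13). M₃ = 91, y₃ ≡ 1 (mod 3). n = 2×39×2 + 6×21×5 + 1×91×1 ≡ 58 (mod 273)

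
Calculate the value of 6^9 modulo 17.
9 = 8 + 1 (binary 1001). Repeated squaring mod 17: 6^1 ≡ 6; 6^2 ≡ 6² = 36 ≡ 2; 6^4 ≡ 2² = 4 ≡ 4; 6^8 ≡ 4² = 16 ≡ 16. Multiply: 6^9 = 6^8 × 6^1 ≡ 16 × 6 (mod 17): 16 × 6 = 96 ≡ 11. So 6^9 ≡ 11 (mod 17).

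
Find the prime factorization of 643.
643

Divide by primes starting from smallest:
643 ÷ 643 = 1

643 = 643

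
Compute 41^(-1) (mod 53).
41^(-1) ≡ 22 (mod 53). Verification: 41 × 22 = 902 ≡ 1 (mod 53)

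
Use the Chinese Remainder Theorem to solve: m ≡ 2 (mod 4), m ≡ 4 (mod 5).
M = 4 × 5 = 20. M₁ = 5, y₁ ≡ 1 (mod 4). M₂ = 4, y₂ ≡ 4 (mod 5). m = 2×5×1 + 4×4×4 ≡ 14 (mod 20)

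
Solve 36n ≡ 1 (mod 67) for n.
54

Using Extended Euclidean Algorithm:
gcd(36, 67) = 1
Bezout coefficients: 36 × -13 + 67 × 7 = 1
So 36 × -13 ≡ 1 (mod 67)
The inverse is -13 mod 67 = 54
Verification: 36 × 54 = 1944 = 29 × 67 + 1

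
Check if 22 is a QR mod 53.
By Euler's criterion: 22^{26} ≡ 52 (mod 53). Since this equals -1 (≡ 52), 22 is not a QR.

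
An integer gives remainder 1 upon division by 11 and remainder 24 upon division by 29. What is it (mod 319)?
M = 11 × 29 = 319. M₁ = 29, y₁ ≡ 8 (mod 11). M₂ = 11, y₂ ≡ 8 (mod 29). t = 1×29×8 + 24×11×8 ≡ 111 (mod 319). The smallest positive such number is 111.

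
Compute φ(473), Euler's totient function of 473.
420

Prime factorization: 473 = 11 × 43
Using the formula φ(n) = n × Π(1 - 1/p) for each prime factor p:
φ(473) = 473 × (1 - 1/11) × (1 - 1/43)
φ(473) = 420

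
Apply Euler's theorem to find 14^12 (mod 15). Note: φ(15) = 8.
By Euler: 14^{8} ≡ 1 (mod 15) since gcd(14, 15) = 1. 12 = 1×8 + 4. So 14^{12} ≡ 14^{4} ≡ 1 (mod 15)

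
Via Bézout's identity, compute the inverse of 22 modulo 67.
Extended GCD: 22(-3) + 67(1) = 1. So 22^(-1) ≡ 64 ≡ 64 (mod 67). Verify: 22 × 64 = 1408 ≡ 1 (mod 67)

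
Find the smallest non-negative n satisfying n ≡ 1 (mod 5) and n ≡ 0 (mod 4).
M = 5 × 4 = 20. M₁ = 4, y₁ ≡ 4 (mod 5). M₂ = 5, y₂ ≡ 1 (mod 4). n = 1×4×4 + 0×5×1 ≡ 16 (mod 20)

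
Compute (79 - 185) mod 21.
20

(79 - 185) = -106
-106 mod 21 = 20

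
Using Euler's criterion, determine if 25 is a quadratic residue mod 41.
By Euler's criterion: 25^{20} ≡ 1 (mod 41). Since this equals 1, 25 is a QR.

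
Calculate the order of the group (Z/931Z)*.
756

Prime factorization: 931 = 7^2 × 19
Using the formula φ(n) = n × Π(1 - 1/p) for each prime factor p:
φ(931) = 931 × (1 - 1/7) × (1 - 1/19)
φ(931) = 756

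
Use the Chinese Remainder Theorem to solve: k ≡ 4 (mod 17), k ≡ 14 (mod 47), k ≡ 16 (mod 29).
19707

Using the Chinese Remainder Theorem:
M = product of moduli = 23171
For equation 1: M_1 = 1363, 1363 ≡ 3 (mod 17), inverse of 1363 mod 17 is 6 (check: 3 × 6 = 18 ≡ 1 (mod 17))
For equation 2: M_2 = 493, 493 ≡ 23 (mod 47), inverse of 493 mod 47 is 45 (check: 23 × 45 = 1035 ≡ 1 (mod 47))
For equation 3: M_3 = 799, 799 ≡ 16 (mod 29), inverse of 799 mod 29 is 20 (check: 16 × 20 = 320 ≡ 1 (mod 29))
Combine: k ≡ Σ r_i×M_i×(M_i⁻¹ mod m_i) = 4×1363×6 + 14×493×45 + 16×799×20 = 32712 + 310590 + 255680 = 598982
598982 mod 23171 = 19707
k ≡ 19707 (mod 23171)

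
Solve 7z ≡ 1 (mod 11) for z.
7^(-1) ≡ 8 (mod 11). Verification: 7 × 8 = 56 ≡ 1 (mod 11)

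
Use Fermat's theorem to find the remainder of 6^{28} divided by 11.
4

By Fermat's Little Theorem, a^(p-1) ≡ 1 (mod p) for prime p and gcd(a, p) = 1
Here p = 11, so 6^10 ≡ 1 (mod 11)
We can reduce the exponent: 28 mod 10 = 8
So 6^28 ≡ 6^8 (mod 11)
Computing: 6^8 mod 11 = 4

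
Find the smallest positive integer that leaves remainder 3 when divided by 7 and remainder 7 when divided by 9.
M = 7 × 9 = 63. M₁ = 9, y₁ ≡ 4 (mod 7). M₂ = 7, y₂ ≡ 4 (mod 9). k = 3×9×4 + 7×7×4 ≡ 52 (mod 63). The smallest positive such number is 52.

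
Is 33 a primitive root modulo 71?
Yes

To verify, check if 33^(70/q) ≢ 1 (mod 71) for each prime divisor q of 70
Divisors of 70 = 70: [1, 2, 5, 7, 10, 14, 35, 70]
  33^(70/2) = 33^35 ≡ 70 (mod 71)
  33^(70/5) = 33^14 ≡ 5 (mod 71)
  33^(70/7) = 33^10 ≡ 45 (mod 71)
Conclusion: 33 is a primitive root modulo 71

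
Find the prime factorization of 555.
3 × 5 × 37

Divide by primes starting from smallest:
555 ÷ 3 = 185
185 ÷ 5 = 37
37 ÷ 37 = 1

555 = 3 × 5 × 37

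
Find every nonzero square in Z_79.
QRs mod 79: {1, 2, 4, 5, 8, 9, 10, 11, 13, 16, 18, 19, 20, 21, 22, 23, 25, 26, 31, 32, 36, 38, 40, 42, 44, 45, 46, 49, 50, 51, 52, 55, 62, 64, 65, 67, 72, 73, 76}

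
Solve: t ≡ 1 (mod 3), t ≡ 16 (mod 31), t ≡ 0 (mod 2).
M = 3 × 31 × 2 = 186. M₁ = 62, y₁ ≡ 2 (mod 3). M₂ = 6, y₂ ≡ 26 (mod 31). M₃ = 93, y₃ ≡ 1 (mod 2). t = 1×62×2 + 16×6×26 + 0×93×1 ≡ 16 (mod 186)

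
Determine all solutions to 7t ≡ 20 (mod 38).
30

Since gcd(7, 38) = 1 divides 20, a solution exists.
Multiply both sides by the inverse of 7 mod 38:
  7^(-1) mod 38 = 11
  x ≡ 11 × 20 ≡ 220 ≡ 30 (mod 38)
Verification: 7 × 30 = 210 = 5 × 38 + 20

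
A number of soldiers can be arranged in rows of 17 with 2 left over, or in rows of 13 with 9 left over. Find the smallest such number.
M = 17 × 13 = 221. M₁ = 13, y₁ ≡ 4 (mod 17). M₂ = 17, y₂ ≡ 10 (mod 13). t = 2×13×4 + 9×17×10 ≡ 87 (mod 221). The smallest positive such number is 87.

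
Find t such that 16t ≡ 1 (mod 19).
16^(-1) ≡ 6 (mod 19). Verification: 16 × 6 = 96 ≡ 1 (mod 19)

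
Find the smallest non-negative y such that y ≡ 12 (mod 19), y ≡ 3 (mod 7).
31

Using the Chinese Remainder Theorem:
M = product of moduli = 133
For equation 1: M_1 = 7, 7 ≡ 7 (mod 19), inverse of 7 mod 19 is 11 (check: 7 × 11 = 77 ≡ 1 (mod 19))
For equation 2: M_2 = 19, 19 ≡ 5 (mod 7), inverse of 19 mod 7 is 3 (check: 5 × 3 = 15 ≡ 1 (mod 7))
Combine: y ≡ Σ r_i×M_i×(M_i⁻¹ mod m_i) = 12×7×11 + 3×19×3 = 924 + 171 = 1095
1095 mod 133 = 31
y ≡ 31 (mod 133)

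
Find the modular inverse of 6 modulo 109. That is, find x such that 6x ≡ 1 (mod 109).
91

Using Extended Euclidean Algorithm:
gcd(6, 109) = 1
Bezout coefficients: 6 × -18 + 109 × 1 = 1
So 6 × -18 ≡ 1 (mod 109)
The inverse is -18 mod 109 = 91
Verification: 6 × 91 = 546 = 5 × 109 + 1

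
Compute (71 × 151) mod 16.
1

(71 × 151) = 10721
10721 mod 16 = 1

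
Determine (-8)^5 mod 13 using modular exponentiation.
(-8) ≡ 5 (mod 13). 5 = 4 + 1 (binary 101). Repeated squaring mod 13: 5^1 ≡ 5; 5^2 ≡ 5² = 25 ≡ 12; 5^4 ≡ 12² = 144 ≡ 1. Multiply: (-8)^5 ≡ 5^4 × 5^1 ≡ 1 × 5 (mod 13): 1 × 5 = 5 ≡ 5. So (-8)^5 ≡ 5 (mod 13).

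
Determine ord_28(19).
Powers of 19 mod 28: 19^1≡19, 19^2≡25, 19^3≡27, 19^4≡9, 19^5≡3, 19^6≡1. Order = 6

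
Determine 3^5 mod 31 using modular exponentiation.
5 = 4 + 1 (binary 101). Repeated squaring mod 31: 3^1 ≡ 3; 3^2 ≡ 3² = 9 ≡ 9; 3^4 ≡ 9² = 81 ≡ 19. Multiply: 3^5 = 3^4 × 3^1 ≡ 19 × 3 (mod 31): 19 × 3 = 57 ≡ 26. So 3^5 ≡ 26 (mod 31).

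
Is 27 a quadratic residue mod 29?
By Euler's criterion: 27^{14} ≡ 28 (mod 29). Since this equals -1 (≡ 28), 27 is not a QR.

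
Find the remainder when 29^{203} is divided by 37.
By Fermat: 29^{36} ≡ 1 (mod 37). 203 = 5×36 + 23. So 29^{203} ≡ 29^{23} ≡ 23 (mod 37)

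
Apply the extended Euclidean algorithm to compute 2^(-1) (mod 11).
Extended GCD: 2(-5) + 11(1) = 1. So 2^(-1) ≡ 6 ≡ 6 (mod 11). Verify: 2 × 6 = 12 ≡ 1 (mod 11)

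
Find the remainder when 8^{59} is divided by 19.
By Fermat: 8^{18} ≡ 1 (mod 19). 59 = 3×18 + 5. So 8^{59} ≡ 8^{5} ≡ 12 (mod 19)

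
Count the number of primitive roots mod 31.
Number of primitive roots mod 31 = φ(30) = 8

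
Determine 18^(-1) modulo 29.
18^(-1) ≡ 21 (mod 29). Verification: 18 × 21 = 378 ≡ 1 (mod 29)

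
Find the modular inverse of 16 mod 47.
16^(-1) ≡ 3 (mod 47). Verification: 16 × 3 = 48 ≡ 1 (mod 47)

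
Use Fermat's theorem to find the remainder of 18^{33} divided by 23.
1

By Fermat's Little Theorem, a^(p-1) ≡ 1 (mod p) for prime p and gcd(a, p) = 1
Here p = 23, so 18^22 ≡ 1 (mod 23)
We can reduce the exponent: 33 mod 22 = 11
So 18^33 ≡ 18^11 (mod 23)
Computing: 18^11 mod 23 = 1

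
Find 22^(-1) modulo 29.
4

Using Extended Euclidean Algorithm:
gcd(22, 29) = 1
Bezout coefficients: 22 × 4 + 29 × -3 = 1
So 22 × 4 ≡ 1 (mod 29)
The inverse is 4 mod 29 = 4
Verification: 22 × 4 = 88 = 3 × 29 + 1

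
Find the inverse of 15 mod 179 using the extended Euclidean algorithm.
Extended GCD: 15(12) + 179(-1) = 1. So 15^(-1) ≡ 12 ≡ 12 (mod 179). Verify: 15 × 12 = 180 ≡ 1 (mod 179)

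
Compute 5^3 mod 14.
3 = 2 + 1 (binary 11). Repeated squaring mod 14: 5^1 ≡ 5; 5^2 ≡ 5² = 25 ≡ 11. Multiply: 5^3 = 5^2 × 5^1 ≡ 11 × 5 (mod 14): 11 × 5 = 55 ≡ 13. So 5^3 ≡ 13 (mod 14).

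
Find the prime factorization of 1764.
2^2 × 3^2 × 7^2

Divide by primes starting from smallest:
1764 ÷ 2 = 882
882 ÷ 2 = 441
441 ÷ 3 = 147
147 ÷ 3 = 49
49 ÷ 7 = 7
7 ÷ 7 = 1

1764 = 2^2 × 3^2 × 7^2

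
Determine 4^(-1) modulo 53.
4^(-1) ≡ 40 (mod 53). Verification: 4 × 40 = 160 ≡ 1 (mod 53)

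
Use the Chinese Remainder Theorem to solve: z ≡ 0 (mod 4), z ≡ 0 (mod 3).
M = 4 × 3 = 12. M₁ = 3, y₁ ≡ 3 (mod 4). M₂ = 4, y₂ ≡ 1 (mod 3). z = 0×3×3 + 0×4×1 ≡ 0 (mod 12)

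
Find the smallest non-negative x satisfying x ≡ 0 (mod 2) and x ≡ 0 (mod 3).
M = 2 × 3 = 6. M₁ = 3, y₁ ≡ 1 (mod 2). M₂ = 2, y₂ ≡ 2 (mod 3). x = 0×3×1 + 0×2×2 ≡ 0 (mod 6)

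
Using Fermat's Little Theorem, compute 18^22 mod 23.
By Fermat's Little Theorem, 18^{22} ≡ 1 (mod 23) since 23 is prime and gcd(18, 23) = 1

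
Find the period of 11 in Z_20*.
Powers of 11 mod 20: 11^1≡11, 11^2≡1. Order = 2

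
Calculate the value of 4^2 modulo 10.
2 = 2 (binary 10). Repeated squaring mod 10: 4^1 ≡ 4; 4^2 ≡ 4² = 16 ≡ 6. So 4^2 ≡ 6 (mod 10).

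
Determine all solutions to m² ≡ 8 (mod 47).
The square roots of 8 mod 47 are 14 and 33. Verify: 14² = 196 ≡ 8 (mod 47)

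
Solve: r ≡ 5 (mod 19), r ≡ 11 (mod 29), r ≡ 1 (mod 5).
M = 19 × 29 × 5 = 2755. M₁ = 145, y₁ ≡ 8 (mod 19). M₂ = 95, y₂ ≡ 11 (mod 29). M₃ = 551, y₃ ≡ 1 (mod 5). r = 5×145×8 + 11×95×11 + 1×551×1 ≡ 1316 (mod 2755)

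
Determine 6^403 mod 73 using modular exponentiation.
Using Fermat: 6^{72} ≡ 1 (mod 73). 403 ≡ 43 (mod 72). So 6^{403} ≡ 6^{43} ≡ 54 (mod 73)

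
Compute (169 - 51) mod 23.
3

(169 - 51) = 118
118 mod 23 = 3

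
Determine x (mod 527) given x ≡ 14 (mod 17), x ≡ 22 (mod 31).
456

Using the Chinese Remainder Theorem:
M = product of moduli = 527
For equation 1: M_1 = 31, 31 ≡ 14 (mod 17), inverse of 31 mod 17 is 11 (check: 14 × 11 = 154 ≡ 1 (mod 17))
For equation 2: M_2 = 17, 17 ≡ 17 (mod 31), inverse of 17 mod 31 is 11 (check: 17 × 11 = 187 ≡ 1 (mod 31))
Combine: x ≡ Σ r_i×M_i×(M_i⁻¹ mod m_i) = 14×31×11 + 22×17×11 = 4774 + 4114 = 8888
8888 mod 527 = 456
x ≡ 456 (mod 527)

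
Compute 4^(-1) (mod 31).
4^(-1) ≡ 8 (mod 31). Verification: 4 × 8 = 32 ≡ 1 (mod 31)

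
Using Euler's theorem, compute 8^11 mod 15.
By Euler: 8^{8} ≡ 1 (mod 15) since gcd(8, 15) = 1. 11 = 1×8 + 3. So 8^{11} ≡ 8^{3} ≡ 2 (mod 15)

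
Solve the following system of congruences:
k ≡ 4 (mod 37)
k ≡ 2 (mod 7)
226

Using the Chinese Remainder Theorem:
M = product of moduli = 259
For equation 1: M_1 = 7, 7 ≡ 7 (mod 37), inverse of 7 mod 37 is 16 (check: 7 × 16 = 112 ≡ 1 (mod 37))
For equation 2: M_2 = 37, 37 ≡ 2 (mod 7), inverse of 37 mod 7 is 4 (check: 2 × 4 = 8 ≡ 1 (mod 7))
Combine: k ≡ Σ r_i×M_i×(M_i⁻¹ mod m_i) = 4×7×16 + 2×37×4 = 448 + 296 = 744
744 mod 259 = 226
k ≡ 226 (mod 259)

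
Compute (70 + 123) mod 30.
13

(70 + 123) = 193
193 mod 30 = 13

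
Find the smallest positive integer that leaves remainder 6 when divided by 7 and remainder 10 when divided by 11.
M = 7 × 11 = 77. M₁ = 11, y₁ ≡ 2 (mod 7). M₂ = 7, y₂ ≡ 8 (mod 11). m = 6×11×2 + 10×7×8 ≡ 76 (mod 77). The smallest positive such number is 76.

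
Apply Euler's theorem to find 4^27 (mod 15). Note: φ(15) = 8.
By Euler: 4^{8} ≡ 1 (mod 15) since gcd(4, 15) = 1. 27 = 3×8 + 3. So 4^{27} ≡ 4^{3} ≡ 4 (mod 15)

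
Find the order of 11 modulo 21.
Powers of 11 mod 21: 11^1≡11, 11^2≡16, 11^3≡8, 11^4≡4, 11^5≡2, 11^6≡1. Order = 6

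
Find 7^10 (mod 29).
10 = 8 + 2 (binary 1010). Repeated squaring mod 29: 7^1 ≡ 7; 7^2 ≡ 7² = 49 ≡ 20; 7^4 ≡ 20² = 400 ≡ 23; 7^8 ≡ 23² = 529 ≡ 7. Multiply: 7^10 = 7^8 × 7^2 ≡ 7 × 20 (mod 29): 7 × 20 = 140 ≡ 24. So 7^10 ≡ 24 (mod 29).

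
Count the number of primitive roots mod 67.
Number of primitive roots mod 67 = φ(66) = 20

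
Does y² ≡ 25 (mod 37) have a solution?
By Euler's criterion: 25^{18} ≡ 1 (mod 37). Since this equals 1, 25 is a QR.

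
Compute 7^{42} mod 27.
10

Using successive squaring:
Binary expansion of 42: 101010
Powers of 7 mod 27 (each is the square of the previous):
  7^1 ≡ 7 (mod 27)
  7^2 ≡ 7² = 49 ≡ 22 (mod 27)
  7^4 ≡ 22² = 484 ≡ 25 (mod 27)
  7^8 ≡ 25² = 625 ≡ 4 (mod 27)
  7^16 ≡ 4² = 16 ≡ 16 (mod 27)
  7^32 ≡ 16² = 256 ≡ 13 (mod 27)
42 = 32 + 8 + 2, so 7^42 = 7^32 × 7^8 × 7^2 ≡ 13 × 4 × 22 (mod 27)
Multiplying step by step:
  13 × 4 = 52 ≡ 25 (mod 27)
  25 × 22 = 550 ≡ 10 (mod 27)
Result: 7^42 ≡ 10 (mod 27)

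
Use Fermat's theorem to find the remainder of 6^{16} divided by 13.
9

By Fermat's Little Theorem, a^(p-1) ≡ 1 (mod p) for prime p and gcd(a, p) = 1
Here p = 13, so 6^12 ≡ 1 (mod 13)
We can reduce the exponent: 16 mod 12 = 4
So 6^16 ≡ 6^4 (mod 13)
Computing: 6^4 mod 13 = 9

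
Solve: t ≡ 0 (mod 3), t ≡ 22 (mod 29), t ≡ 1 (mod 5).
M = 3 × 29 × 5 = 435. M₁ = 145, y₁ ≡ 1 (mod 3). M₂ = 15, y₂ ≡ 2 (mod 29). M₃ = 87, y₃ ≡ 3 (mod 5). t = 0×145×1 + 22×15×2 + 1×87×3 ≡ 51 (mod 435)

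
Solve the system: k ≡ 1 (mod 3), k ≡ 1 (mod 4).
M = 3 × 4 = 12. M₁ = 4, y₁ ≡ 1 (mod 3). M₂ = 3, y₂ ≡ 3 (mod 4). k = 1×4×1 + 1×3×3 ≡ 1 (mod 12)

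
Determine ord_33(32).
Powers of 32 mod 33: 32^1≡32, 32^2≡1. Order = 2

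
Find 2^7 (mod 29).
7 = 4 + 2 + 1 (binary 111). Repeated squaring mod 29: 2^1 ≡ 2; 2^2 ≡ 2² = 4 ≡ 4; 2^4 ≡ 4² = 16 ≡ 16. Multiply: 2^7 = 2^4 × 2^2 × 2^1 ≡ 16 × 4 × 2 (mod 29): 16 × 4 = 64 ≡ 6; 6 × 2 = 12 ≡ 12. So 2^7 ≡ 12 (mod 29).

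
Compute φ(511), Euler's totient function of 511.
432

Prime factorization: 511 = 7 × 73
Using the formula φ(n) = n × Π(1 - 1/p) for each prime factor p:
φ(511) = 511 × (1 - 1/7) × (1 - 1/73)
φ(511) = 432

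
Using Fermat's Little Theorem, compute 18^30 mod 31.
By Fermat's Little Theorem, 18^{30} ≡ 1 (mod 31) since 31 is prime and gcd(18, 31) = 1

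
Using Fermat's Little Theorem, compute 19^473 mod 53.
By Fermat: 19^{52} ≡ 1 (mod 53). 473 ≡ 5 (mod 52). So 19^{473} ≡ 19^{5} ≡ 45 (mod 53)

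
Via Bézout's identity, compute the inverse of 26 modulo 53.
Extended GCD: 26(-2) + 53(1) = 1. So 26^(-1) ≡ 51 ≡ 51 (mod 53). Verify: 26 × 51 = 1326 ≡ 1 (mod 53)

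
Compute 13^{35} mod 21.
13

Using successive squaring:
Binary expansion of 35: 100011
Powers of 13 mod 21 (each is the square of the previous):
  13^1 ≡ 13 (mod 21)
  13^2 ≡ 13² = 169 ≡ 1 (mod 21)
  13^4 ≡ 1² = 1 ≡ 1 (mod 21)
  13^8 ≡ 1² = 1 ≡ 1 (mod 21)
  13^16 ≡ 1² = 1 ≡ 1 (mod 21)
  13^32 ≡ 1² = 1 ≡ 1 (mod 21)
35 = 32 + 2 + 1, so 13^35 = 13^32 × 13^2 × 13^1 ≡ 1 × 1 × 13 (mod 21)
Multiplying step by step:
  1 × 1 = 1 ≡ 1 (mod 21)
  1 × 13 = 13 ≡ 13 (mod 21)
Result: 13^35 ≡ 13 (mod 21)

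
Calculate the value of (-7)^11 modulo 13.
Using repeated squaring. (-7) ≡ 6 (mod 13). 11 = 8 + 2 + 1 (binary 1011). Repeated squaring mod 13: 6^1 ≡ 6; 6^2 ≡ 6² = 36 ≡ 10; 6^4 ≡ 10² = 100 ≡ 9; 6^8 ≡ 9² = 81 ≡ 3. Multiply: (-7)^11 ≡ 6^8 × 6^2 × 6^1 ≡ 3 × 10 × 6 (mod 13): 3 × 10 = 30 ≡ 4; 4 × 6 = 24 ≡ 11. So (-7)^11 ≡ 11 (mod 13).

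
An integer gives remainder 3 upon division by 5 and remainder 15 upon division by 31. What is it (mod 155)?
M = 5 × 31 = 155. M₁ = 31, y₁ ≡ 1 (mod 5). M₂ = 5, y₂ ≡ 25 (mod 31). r = 3×31×1 + 15×5×25 ≡ 108 (mod 155). The smallest positive such number is 108.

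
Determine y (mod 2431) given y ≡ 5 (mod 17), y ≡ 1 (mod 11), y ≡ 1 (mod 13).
430

Using the Chinese Remainder Theorem:
M = product of moduli = 2431
For equation 1: M_1 = 143, 143 ≡ 7 (mod 17), inverse of 143 mod 17 is 5 (check: 7 × 5 = 35 ≡ 1 (mod 17))
For equation 2: M_2 = 221, 221 ≡ 1 (mod 11), inverse of 221 mod 11 is 1 (check: 1 × 1 = 1 ≡ 1 (mod 11))
For equation 3: M_3 = 187, 187 ≡ 5 (mod 13), inverse of 187 mod 13 is 8 (check: 5 × 8 = 40 ≡ 1 (mod 13))
Combine: y ≡ Σ r_i×M_i×(M_i⁻¹ mod m_i) = 5×143×5 + 1×221×1 + 1×187×8 = 3575 + 221 + 1496 = 5292
5292 mod 2431 = 430
y ≡ 430 (mod 2431)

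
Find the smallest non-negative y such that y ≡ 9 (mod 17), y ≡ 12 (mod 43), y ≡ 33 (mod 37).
4140

Using the Chinese Remainder Theorem:
M = product of moduli = 27047
For equation 1: M_1 = 1591, 1591 ≡ 10 (mod 17), inverse of 1591 mod 17 is 12 (check: 10 × 12 = 120 ≡ 1 (mod 17))
For equation 2: M_2 = 629, 629 ≡ 27 (mod 43), inverse of 629 mod 43 is 8 (check: 27 × 8 = 216 ≡ 1 (mod 43))
For equation 3: M_3 = 731, 731 ≡ 28 (mod 37), inverse of 731 mod 37 is 4 (check: 28 × 4 = 112 ≡ 1 (mod 37))
Combine: y ≡ Σ r_i×M_i×(M_i⁻¹ mod m_i) = 9×1591×12 + 12×629×8 + 33×731×4 = 171828 + 60384 + 96492 = 328704
328704 mod 27047 = 4140
y ≡ 4140 (mod 27047)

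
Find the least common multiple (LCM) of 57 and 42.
798

First find GCD(57, 42) using the Euclidean algorithm:
57 = 1 × 42 + 15
42 = 2 × 15 + 12
15 = 1 × 12 + 3
12 = 4 × 3 + 0
GCD(57, 42) = 3

LCM formula: LCM(a, b) = (a × b) / GCD(a, b)
LCM(57, 42) = (57 × 42) / 3
LCM(57, 42) = 2394 / 3
LCM(57, 42) = 798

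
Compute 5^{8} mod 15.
10

Using successive squaring:
Binary expansion of 8: 1000
Powers of 5 mod 15 (each is the square of the previous):
  5^1 ≡ 5 (mod 15)
  5^2 ≡ 5² = 25 ≡ 10 (mod 15)
  5^4 ≡ 10² = 100 ≡ 10 (mod 15)
  5^8 ≡ 10² = 100 ≡ 10 (mod 15)
8 is a power of 2, so 5^8 is the last square: ≡ 10 (mod 15)
Result: 5^8 ≡ 10 (mod 15)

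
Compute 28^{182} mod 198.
190

Using successive squaring:
Binary expansion of 182: 10110110
Powers of 28 mod 198 (each is the square of the previous):
  28^1 ≡ 28 (mod 198)
  28^2 ≡ 28² = 784 ≡ 190 (mod 198)
  28^4 ≡ 190² = 36100 ≡ 64 (mod 198)
  28^8 ≡ 64² = 4096 ≡ 136 (mod 198)
  28^16 ≡ 136² = 18496 ≡ 82 (mod 198)
  28^32 ≡ 82² = 6724 ≡ 190 (mod 198)
  28^64 ≡ 190² = 36100 ≡ 64 (mod 198)
  28^128 ≡ 64² = 4096 ≡ 136 (mod 198)
182 = 128 + 32 + 16 + 4 + 2, so 28^182 = 28^128 × 28^32 × 28^16 × 28^4 × 28^2 ≡ 136 × 190 × 82 × 64 × 190 (mod 198)
Multiplying step by step:
  136 × 190 = 25840 ≡ 100 (mod 198)
  100 × 82 = 8200 ≡ 82 (mod 198)
  82 × 64 = 5248 ≡ 100 (mod 198)
  100 × 190 = 19000 ≡ 190 (mod 198)
Result: 28^182 ≡ 190 (mod 198)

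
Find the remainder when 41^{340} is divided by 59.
By Fermat: 41^{58} ≡ 1 (mod 59). 340 = 5×58 + 50. So 41^{340} ≡ 41^{50} ≡ 16 (mod 59)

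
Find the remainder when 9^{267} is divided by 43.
By Fermat: 9^{42} ≡ 1 (mod 43). 267 = 6×42 + 15. So 9^{267} ≡ 9^{15} ≡ 11 (mod 43)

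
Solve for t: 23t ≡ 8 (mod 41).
36

Since gcd(23, 41) = 1 divides 8, a solution exists.
Multiply both sides by the inverse of 23 mod 41:
  23^(-1) mod 41 = 25
  x ≡ 25 × 8 ≡ 200 ≡ 36 (mod 41)
Verification: 23 × 36 = 828 = 20 × 41 + 8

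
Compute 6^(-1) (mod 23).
4

Using Extended Euclidean Algorithm:
gcd(6, 23) = 1
Bezout coefficients: 6 × 4 + 23 × -1 = 1
So 6 × 4 ≡ 1 (mod 23)
The inverse is 4 mod 23 = 4
Verification: 6 × 4 = 24 = 1 × 23 + 1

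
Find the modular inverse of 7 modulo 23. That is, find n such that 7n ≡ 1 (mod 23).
10

Using Extended Euclidean Algorithm:
gcd(7, 23) = 1
Bezout coefficients: 7 × 10 + 23 × -3 = 1
So 7 × 10 ≡ 1 (mod 23)
The inverse is 10 mod 23 = 10
Verification: 7 × 10 = 70 = 3 × 23 + 1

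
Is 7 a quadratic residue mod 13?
By Euler's criterion: 7^{6} ≡ 12 (mod 13). Since this equals -1 (≡ 12), 7 is not a QR.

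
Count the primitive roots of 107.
52

The number of primitive roots modulo p is φ(p-1) = φ(106)
φ(106) = 52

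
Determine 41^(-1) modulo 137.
41^(-1) ≡ 127 (mod 137). Verification: 41 × 127 = 5207 ≡ 1 (mod 137)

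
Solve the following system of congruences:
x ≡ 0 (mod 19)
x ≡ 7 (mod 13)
228

Using the Chinese Remainder Theorem:
M = product of moduli = 247
For equation 1: M_1 = 13, 13 ≡ 13 (mod 19), inverse of 13 mod 19 is 3 (check: 13 × 3 = 39 ≡ 1 (mod 19))
For equation 2: M_2 = 19, 19 ≡ 6 (mod 13), inverse of 19 mod 13 is 11 (check: 6 × 11 = 66 ≡ 1 (mod 13))
Combine: x ≡ Σ r_i×M_i×(M_i⁻¹ mod m_i) = 0×13×3 + 7×19×11 = 0 + 1463 = 1463
1463 mod 247 = 228
x ≡ 228 (mod 247)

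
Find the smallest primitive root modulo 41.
6

A primitive root g modulo p has order p-1 = 40
Prime divisors of 40: [2, 5]
g is a primitive root iff g^(40/q) ≢ 1 (mod 41) for each prime divisor q
Testing small values:
  g = 2: 2^20 ≡ 1, 2^8 ≡ 10 (mod 41) → 2^20 ≡ 1, not primitive root
  g = 3: 3^20 ≡ 40, 3^8 ≡ 1 (mod 41) → 3^8 ≡ 1, not primitive root
  g = 4: 4^20 ≡ 1, 4^8 ≡ 18 (mod 41) → 4^20 ≡ 1, not primitive root
  g = 5: 5^20 ≡ 1, 5^8 ≡ 18 (mod 41) → 5^20 ≡ 1, not primitive root
  g = 6: 6^20 ≡ 40, 6^8 ≡ 10 (mod 41) → none is 1, primitive root!
The smallest primitive root is 6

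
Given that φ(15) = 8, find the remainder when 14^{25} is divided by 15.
By Euler: 14^{8} ≡ 1 (mod 15) since gcd(14, 15) = 1. 25 = 3×8 + 1. So 14^{25} ≡ 14^{1} ≡ 14 (mod 15)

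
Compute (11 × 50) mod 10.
0

(11 × 50) = 550
550 mod 10 = 0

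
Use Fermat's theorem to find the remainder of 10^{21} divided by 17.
6

By Fermat's Little Theorem, a^(p-1) ≡ 1 (mod p) for prime p and gcd(a, p) = 1
Here p = 17, so 10^16 ≡ 1 (mod 17)
We can reduce the exponent: 21 mod 16 = 5
So 10^21 ≡ 10^5 (mod 17)
Computing: 10^5 mod 17 = 6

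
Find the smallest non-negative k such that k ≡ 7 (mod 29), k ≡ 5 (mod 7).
152

Using the Chinese Remainder Theorem:
M = product of moduli = 203
For equation 1: M_1 = 7, 7 ≡ 7 (mod 29), inverse of 7 mod 29 is 25 (check: 7 × 25 = 175 ≡ 1 (mod 29))
For equation 2: M_2 = 29, 29 ≡ 1 (mod 7), inverse of 29 mod 7 is 1 (check: 1 × 1 = 1 ≡ 1 (mod 7))
Combine: k ≡ Σ r_i×M_i×(M_i⁻¹ mod m_i) = 7×7×25 + 5×29×1 = 1225 + 145 = 1370
1370 mod 203 = 152
k ≡ 152 (mod 203)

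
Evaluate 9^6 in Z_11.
6 = 4 + 2 (binary 110). Repeated squaring mod 11: 9^1 ≡ 9; 9^2 ≡ 9² = 81 ≡ 4; 9^4 ≡ 4² = 16 ≡ 5. Multiply: 9^6 = 9^4 × 9^2 ≡ 5 × 4 (mod 11): 5 × 4 = 20 ≡ 9. So 9^6 ≡ 9 (mod 11).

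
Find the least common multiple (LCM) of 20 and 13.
260

First find GCD(20, 13) using the Euclidean algorithm:
20 = 1 × 13 + 7
13 = 1 × 7 + 6
7 = 1 × 6 + 1
6 = 6 × 1 + 0
GCD(20, 13) = 1

LCM formula: LCM(a, b) = (a × b) / GCD(a, b)
LCM(20, 13) = (20 × 13) / 1
LCM(20, 13) = 260 / 1
LCM(20, 13) = 260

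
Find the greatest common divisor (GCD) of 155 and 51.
1

Using the Euclidean algorithm:
155 = 3 × 51 + 2
51 = 25 × 2 + 1
2 = 2 × 1 + 0

GCD(155, 51) = 1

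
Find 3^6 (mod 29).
6 = 4 + 2 (binary 110). Repeated squaring mod 29: 3^1 ≡ 3; 3^2 ≡ 3² = 9 ≡ 9; 3^4 ≡ 9² = 81 ≡ 23. Multiply: 3^6 = 3^4 × 3^2 ≡ 23 × 9 (mod 29): 23 × 9 = 207 ≡ 4. So 3^6 ≡ 4 (mod 29).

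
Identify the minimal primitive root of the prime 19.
p - 1 = 18 has prime divisors 2, 3. h is a primitive root mod 19 iff h^(18/q) ≢ 1 (mod 19) for each such q.
h = 2: 2^9 ≡ 18, 2^6 ≡ 7 (mod 19); none is 1, so 2 has order 18 and is a primitive root.
The smallest primitive root mod 19 is g = 2.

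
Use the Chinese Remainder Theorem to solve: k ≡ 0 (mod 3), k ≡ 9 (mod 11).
M = 3 × 11 = 33. M₁ = 11, y₁ ≡ 2 (mod 3). M₂ = 3, y₂ ≡ 4 (mod 11). k = 0×11×2 + 9×3×4 ≡ 9 (mod 33)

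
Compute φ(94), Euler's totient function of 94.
46

Prime factorization: 94 = 2 × 47
Using the formula φ(n) = n × Π(1 - 1/p) for each prime factor p:
φ(94) = 94 × (1 - 1/2) × (1 - 1/47)
φ(94) = 46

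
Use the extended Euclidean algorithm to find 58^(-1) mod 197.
Extended GCD: 58(17) + 197(-5) = 1. So 58^(-1) ≡ 17 ≡ 17 (mod 197). Verify: 58 × 17 = 986 ≡ 1 (mod 197)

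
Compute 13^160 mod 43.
Using Fermat: 13^{42} ≡ 1 (mod 43). 160 ≡ 34 (mod 42). So 13^{160} ≡ 13^{34} ≡ 17 (mod 43)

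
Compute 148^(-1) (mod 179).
148^(-1) ≡ 127 (mod 179). Verification: 148 × 127 = 18796 ≡ 1 (mod 179)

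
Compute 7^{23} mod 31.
10

Using successive squaring:
Binary expansion of 23: 10111
Powers of 7 mod 31 (each is the square of the previous):
  7^1 ≡ 7 (mod 31)
  7^2 ≡ 7² = 49 ≡ 18 (mod 31)
  7^4 ≡ 18² = 324 ≡ 14 (mod 31)
  7^8 ≡ 14² = 196 ≡ 10 (mod 31)
  7^16 ≡ 10² = 100 ≡ 7 (mod 31)
23 = 16 + 4 + 2 + 1, so 7^23 = 7^16 × 7^4 × 7^2 × 7^1 ≡ 7 × 14 × 18 × 7 (mod 31)
Multiplying step by step:
  7 × 14 = 98 ≡ 5 (mod 31)
  5 × 18 = 90 ≡ 28 (mod 31)
  28 × 7 = 196 ≡ 10 (mod 31)
Result: 7^23 ≡ 10 (mod 31)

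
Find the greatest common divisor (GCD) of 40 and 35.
5

Using the Euclidean algorithm:
40 = 1 × 35 + 5
35 = 7 × 5 + 0

GCD(40, 35) = 5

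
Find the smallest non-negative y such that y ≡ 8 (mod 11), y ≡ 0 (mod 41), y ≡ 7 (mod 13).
943

Using the Chinese Remainder Theorem:
M = product of moduli = 5863
For equation 1: M_1 = 533, 533 ≡ 5 (mod 11), inverse of 533 mod 11 is 9 (check: 5 × 9 = 45 ≡ 1 (mod 11))
For equation 2: M_2 = 143, 143 ≡ 20 (mod 41), inverse of 143 mod 41 is 39 (check: 20 × 39 = 780 ≡ 1 (mod 41))
For equation 3: M_3 = 451, 451 ≡ 9 (mod 13), inverse of 451 mod 13 is 3 (check: 9 × 3 = 27 ≡ 1 (mod 13))
Combine: y ≡ Σ r_i×M_i×(M_i⁻¹ mod m_i) = 8×533×9 + 0×143×39 + 7×451×3 = 38376 + 0 + 9471 = 47847
47847 mod 5863 = 943
y ≡ 943 (mod 5863)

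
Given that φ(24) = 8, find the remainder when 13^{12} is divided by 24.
By Euler: 13^{8} ≡ 1 (mod 24) since gcd(13, 24) = 1. 12 = 1×8 + 4. So 13^{12} ≡ 13^{4} ≡ 1 (mod 24)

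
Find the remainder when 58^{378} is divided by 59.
By Fermat: 58^{58} ≡ 1 (mod 59). 378 = 6×58 + 30. So 58^{378} ≡ 58^{30} ≡ 1 (mod 59)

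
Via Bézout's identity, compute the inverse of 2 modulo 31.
Extended GCD: 2(-15) + 31(1) = 1. So 2^(-1) ≡ 16 ≡ 16 (mod 31). Verify: 2 × 16 = 32 ≡ 1 (mod 31)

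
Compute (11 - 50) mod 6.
3

(11 - 50) = -39
-39 mod 6 = 3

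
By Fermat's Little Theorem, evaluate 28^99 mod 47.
By Fermat: 28^{46} ≡ 1 (mod 47). 99 = 2×46 + 7. So 28^{99} ≡ 28^{7} ≡ 17 (mod 47)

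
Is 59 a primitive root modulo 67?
No

To verify, check if 59^(66/q) ≢ 1 (mod 67) for each prime divisor q of 66
Divisors of 66 = 66: [1, 2, 3, 6, 11, 22, 33, 66]
  59^(66/11) = 59^6 ≡ 40 (mod 67)
  59^(66/2) = 59^33 ≡ 1 (mod 67)
  59^(66/3) = 59^22 ≡ 1 (mod 67)
Conclusion: 59 is not a primitive root modulo 67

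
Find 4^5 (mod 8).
5 = 4 + 1 (binary 101). Repeated squaring mod 8: 4^1 ≡ 4; 4^2 ≡ 4² = 16 ≡ 0; 4^4 ≡ 0² = 0 ≡ 0. Multiply: 4^5 = 4^4 × 4^1 ≡ 0 × 4 (mod 8): 0 × 4 = 0 ≡ 0. So 4^5 ≡ 0 (mod 8).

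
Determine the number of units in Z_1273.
1188

Prime factorization: 1273 = 19 × 67
Using the formula φ(n) = n × Π(1 - 1/p) for each prime factor p:
φ(1273) = 1273 × (1 - 1/19) × (1 - 1/67)
φ(1273) = 1188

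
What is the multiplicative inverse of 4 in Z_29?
4^(-1) ≡ 22 (mod 29). Verification: 4 × 22 = 88 ≡ 1 (mod 29)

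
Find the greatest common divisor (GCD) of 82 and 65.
1

Using the Euclidean algorithm:
82 = 1 × 65 + 17
65 = 3 × 17 + 14
17 = 1 × 14 + 3
14 = 4 × 3 + 2
3 = 1 × 2 + 1
2 = 2 × 1 + 0

GCD(82, 65) = 1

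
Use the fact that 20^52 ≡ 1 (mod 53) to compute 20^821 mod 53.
By Fermat: 20^{52} ≡ 1 (mod 53). 821 ≡ 41 (mod 52). So 20^{821} ≡ 20^{41} ≡ 31 (mod 53)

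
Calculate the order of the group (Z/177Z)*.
116

Prime factorization: 177 = 3 × 59
Using the formula φ(n) = n × Π(1 - 1/p) for each prime factor p:
φ(177) = 177 × (1 - 1/3) × (1 - 1/59)
φ(177) = 116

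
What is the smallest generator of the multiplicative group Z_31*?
p - 1 = 30 has prime divisors 2, 3, 5. h is a primitive root mod 31 iff h^(30/q) ≢ 1 (mod 31) for each such q.
h = 2: 2^15 ≡ 1, 2^10 ≡ 1, 2^6 ≡ 2 (mod 31); 2^15 ≡ 1, so not a primitive root.
h = 3: 3^15 ≡ 30, 3^10 ≡ 25, 3^6 ≡ 16 (mod 31); none is 1, so 3 has order 30 and is a primitive root.
The smallest primitive root mod 31 is g = 3.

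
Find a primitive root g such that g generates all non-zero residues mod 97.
p - 1 = 96 has prime divisors 2, 3. h is a primitive root mod 97 iff h^(96/q) ≢ 1 (mod 97) for each such q.
h = 2: 2^48 ≡ 1, 2^32 ≡ 35 (mod 97); 2^48 ≡ 1, so not a primitive root.
h = 3: 3^48 ≡ 1, 3^32 ≡ 35 (mod 97); 3^48 ≡ 1, so not a primitive root.
h = 4: 4^48 ≡ 1, 4^32 ≡ 61 (mod 97); 4^48 ≡ 1, so not a primitive root.
h = 5: 5^48 ≡ 96, 5^32 ≡ 35 (mod 97); none is 1, so 5 has order 96 and is a primitive root.
The smallest primitive root mod 97 is g = 5.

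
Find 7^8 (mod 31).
8 = 8 (binary 1000). Repeated squaring mod 31: 7^1 ≡ 7; 7^2 ≡ 7² = 49 ≡ 18; 7^4 ≡ 18² = 324 ≡ 14; 7^8 ≡ 14² = 196 ≡ 10. So 7^8 ≡ 10 (mod 31).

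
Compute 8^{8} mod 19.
7

Using successive squaring:
Binary expansion of 8: 1000
Powers of 8 mod 19 (each is the square of the previous):
  8^1 ≡ 8 (mod 19)
  8^2 ≡ 8² = 64 ≡ 7 (mod 19)
  8^4 ≡ 7² = 49 ≡ 11 (mod 19)
  8^8 ≡ 11² = 121 ≡ 7 (mod 19)
8 is a power of 2, so 8^8 is the last square: ≡ 7 (mod 19)
Result: 8^8 ≡ 7 (mod 19)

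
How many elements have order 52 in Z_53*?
Number of primitive roots mod 53 = φ(52) = 24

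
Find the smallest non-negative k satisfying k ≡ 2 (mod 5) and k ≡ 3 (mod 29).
M = 5 × 29 = 145. M₁ = 29, y₁ ≡ 4 (mod 5). M₂ = 5, y₂ ≡ 6 (mod 29). k = 2×29×4 + 3×5×6 ≡ 32 (mod 145)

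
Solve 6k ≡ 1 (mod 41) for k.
6^(-1) ≡ 7 (mod 41). Verification: 6 × 7 = 42 ≡ 1 (mod 41)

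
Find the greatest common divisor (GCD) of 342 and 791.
1

Using the Euclidean algorithm:
342 = 0 × 791 + 342
791 = 2 × 342 + 107
342 = 3 × 107 + 21
107 = 5 × 21 + 2
21 = 10 × 2 + 1
2 = 2 × 1 + 0

GCD(342, 791) = 1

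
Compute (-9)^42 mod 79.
Using repeated squaring. (-9) ≡ 70 (mod 79). 42 = 32 + 8 + 2 (binary 101010). Repeated squaring mod 79: 70^1 ≡ 70; 70^2 ≡ 70² = 4900 ≡ 2; 70^4 ≡ 2² = 4 ≡ 4; 70^8 ≡ 4² = 16 ≡ 16; 70^16 ≡ 16² = 256 ≡ 19; 70^32 ≡ 19² = 361 ≡ 45. Multiply: (-9)^42 ≡ 70^32 × 70^8 × 70^2 ≡ 45 × 16 × 2 (mod 79): 45 × 16 = 720 ≡ 9; 9 × 2 = 18 ≡ 18. So (-9)^42 ≡ 18 (mod 79).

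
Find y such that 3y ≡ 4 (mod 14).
6

Since gcd(3, 14) = 1 divides 4, a solution exists.
Multiply both sides by the inverse of 3 mod 14:
  3^(-1) mod 14 = 5
  x ≡ 5 × 4 ≡ 20 ≡ 6 (mod 14)
Verification: 3 × 6 = 18 = 1 × 14 + 4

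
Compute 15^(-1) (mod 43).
23

Using Extended Euclidean Algorithm:
gcd(15, 43) = 1
Bezout coefficients: 15 × -20 + 43 × 7 = 1
So 15 × -20 ≡ 1 (mod 43)
The inverse is -20 mod 43 = 23
Verification: 15 × 23 = 345 = 8 × 43 + 1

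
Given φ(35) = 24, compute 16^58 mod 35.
By Euler: 16^{24} ≡ 1 (mod 35) since gcd(16, 35) = 1. 58 = 2×24 + 10. So 16^{58} ≡ 16^{10} ≡ 16 (mod 35)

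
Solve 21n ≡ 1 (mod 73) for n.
7

Using Extended Euclidean Algorithm:
gcd(21, 73) = 1
Bezout coefficients: 21 × 7 + 73 × -2 = 1
So 21 × 7 ≡ 1 (mod 73)
The inverse is 7 mod 73 = 7
Verification: 21 × 7 = 147 = 2 × 73 + 1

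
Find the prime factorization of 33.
3 × 11

Divide by primes starting from smallest:
33 ÷ 3 = 11
11 ÷ 11 = 1

33 = 3 × 11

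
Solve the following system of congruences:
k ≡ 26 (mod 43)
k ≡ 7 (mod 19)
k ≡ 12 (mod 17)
2477

Using the Chinese Remainder Theorem:
M = product of moduli = 13889
For equation 1: M_1 = 323, 323 ≡ 22 (mod 43), inverse of 323 mod 43 is 2 (check: 22 × 2 = 44 ≡ 1 (mod 43))
For equation 2: M_2 = 731, 731 ≡ 9 (mod 19), inverse of 731 mod 19 is 17 (check: 9 × 17 = 153 ≡ 1 (mod 19))
For equation 3: M_3 = 817, 817 ≡ 1 (mod 17), inverse of 817 mod 17 is 1 (check: 1 × 1 = 1 ≡ 1 (mod 17))
Combine: k ≡ Σ r_i×M_i×(M_i⁻¹ mod m_i) = 26×323×2 + 7×731×17 + 12×817×1 = 16796 + 86989 + 9804 = 113589
113589 mod 13889 = 2477
k ≡ 2477 (mod 13889)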